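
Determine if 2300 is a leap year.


No

Rules: divisible by 4 AND (not by 100 OR by 400)
2300 ÷ 4 = 575 exactly → divisible by 4
2300 ÷ 100 = 23 exactly → divisible by 100
2300 ÷ 400 = 5 remainder 300 → not divisible by 400
Divisible by 100 but not by 400 → not a leap year


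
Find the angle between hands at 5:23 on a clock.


23.5°

Hour hand = 5×30 + 23×0.5 = 161.5°
Minute hand = 23×6 = 138°
Difference = |161.5 - 138| = 23.5°


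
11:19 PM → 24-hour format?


23:19

Input: 11:19 PM
PM: 11 + 12 = 23


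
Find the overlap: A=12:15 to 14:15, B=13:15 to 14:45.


Meeting A: 735-855 (in minutes from midnight)
Meeting B: 795-885
Overlap start = max(735, 795) = 795
Overlap end = min(855, 885) = 855
Overlap = max(0, 855 - 795) = 60 min

60 minutes


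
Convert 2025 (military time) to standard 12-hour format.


Hour: 20
20 - 12 = 8 → PM

8:25 PM


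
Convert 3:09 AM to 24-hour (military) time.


03:09

Input: 3:09 AM
AM hour stays: 3


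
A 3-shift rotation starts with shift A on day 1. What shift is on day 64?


Shifts: A, B, C
Start: A (index 0)
Day 64: (0 + 64 - 1) mod 3
= 63 mod 3
= 0
Index 0 → shift A

Shift A


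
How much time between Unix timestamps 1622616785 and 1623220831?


604046 seconds (167.8 hours / 6.99 days)

Difference = 1623220831 - 1622616785 = 604046 seconds
In hours: 604046 / 3600 ≈ 167.8
In days: 604046 / 86400 ≈ 6.99


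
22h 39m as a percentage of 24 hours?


Total minutes: 22×60 + 39 = 1359
Day = 24×60 = 1440 minutes
Fraction = 1359/1440 ≈ 0.9438
As a percentage: 1359/1440 × 100 ≈ 94.38%

0.9438 (94.38%)


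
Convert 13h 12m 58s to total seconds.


47578 seconds

Hours: 13 × 3600 = 46800
Minutes: 12 × 60 = 720
Seconds: 58
Total = 46800 + 720 + 58 = 47578


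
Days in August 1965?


31 days

Month: August (month 8)
August has 31 days


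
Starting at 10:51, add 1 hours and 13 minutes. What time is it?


12:04

Start: 651 minutes from midnight
Add: 73 minutes
Total: 724 minutes
Hours: 724 ÷ 60 = 12 remainder 4


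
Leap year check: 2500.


No

Rules: divisible by 4 AND (not by 100 OR by 400)
2500 ÷ 4 = 625 exactly → divisible by 4
2500 ÷ 100 = 25 exactly → divisible by 100
2500 ÷ 400 = 6 remainder 100 → not divisible by 400
Divisible by 100 but not by 400 → not a leap year


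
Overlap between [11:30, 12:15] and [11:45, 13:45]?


Meeting A: 690-735 (in minutes from midnight)
Meeting B: 705-825
Overlap start = max(690, 705) = 705
Overlap end = min(735, 825) = 735
Overlap = max(0, 735 - 705) = 30 min

30 minutes


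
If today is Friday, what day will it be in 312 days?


Tuesday

Start: Friday (index 4)
(4 + 312) mod 7
= 316 mod 7
= 1
Index 1 → Tuesday


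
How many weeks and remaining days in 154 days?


22 weeks 0 days

Weeks: 154 ÷ 7 = 22 remainder 0


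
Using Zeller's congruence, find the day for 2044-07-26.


Zeller's congruence:
q=26, m=7, k=44, j=20
h = (26 + ⌊13×8/5⌋ + 44 + ⌊44/4⌋ + ⌊20/4⌋ - 2×20) mod 7
= (26 + 20 + 44 + 11 + 5 - 40) mod 7
= 66 mod 7 = 3
h=3 → Tuesday

Tuesday


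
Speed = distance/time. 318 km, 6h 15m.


Distance: 318 km
Time: 6h 15m = 375 min = 375/60 = 25/4 hours
Speed = 318 ÷ (25/4) = 318 × 4 / 25 = 1272/25 ≈ 50.9 km/h

50.9 km/h


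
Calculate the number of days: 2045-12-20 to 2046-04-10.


111 days

From December 20, 2045 to April 10, 2046
Rest of December 2045: 31 - 20 = 11
Full months: January 31, February 2046 28, March 31
Days into April 2046: 10
Total = 11 + 31 + 28 + 31 + 10 = 111 days


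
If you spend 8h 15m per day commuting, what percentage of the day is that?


Time: 495 minutes
Day: 1440 minutes
Percentage = (495/1440) × 100 ≈ 34.4%

34.4%


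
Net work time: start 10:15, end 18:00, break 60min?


Total time = (18×60+0) - (10×60+15)
= 1080 - 615 = 465 min
Minus break: 465 - 60 = 405 min
= 6h 45m

6h 45m (405 minutes)


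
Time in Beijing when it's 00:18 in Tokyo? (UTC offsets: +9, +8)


23:18 (previous day)

Time difference = UTC+8 - UTC+9 = -1 hours
New hour = (0 -1) mod 24
= -1 mod 24 = 23
Minutes unchanged → 23:18; -1 < 0 → previous day


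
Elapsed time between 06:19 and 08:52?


2h 33m

End time in minutes: 8×60 + 52 = 532
Start time in minutes: 6×60 + 19 = 379
Difference = 532 - 379 = 153 minutes
= 2 hours 33 minutes


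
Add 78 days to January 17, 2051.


April 5, 2051

Start: January 17, 2051
Add 78 days
January 17 → February 1: 31 - 17 + 1 = 15 days (78 - 15 = 63 left)
February 1 → March 1: 28 - 1 + 1 = 28 days (63 - 28 = 35 left)
March 1 → April 1: 31 - 1 + 1 = 31 days (35 - 31 = 4 left)
April 1 + 4 = April 5, 2051


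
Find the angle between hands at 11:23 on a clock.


Hour hand = 11×30 + 23×0.5 = 341.5°
Minute hand = 23×6 = 138°
Difference = |341.5 - 138| = 203.5°
Since > 180°: 360 - 203.5 = 156.5°

156.5°


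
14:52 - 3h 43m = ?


11:09

Start: 892 minutes from midnight
Subtract: 223 minutes
Remaining: 892 - 223 = 669
Hours: 11, Minutes: 9


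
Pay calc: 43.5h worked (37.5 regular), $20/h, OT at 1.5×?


Regular: 37.5h × $20 = $750.00
Overtime: 43.5 - 37.5 = 6.0h
OT pay: 6.0h × $20 × 1.5 = $180.00
Total = $750.00 + $180.00 = $930.00

$930.00


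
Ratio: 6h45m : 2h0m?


Duration 1: 405 minutes
Duration 2: 120 minutes
Ratio = 405:120
GCD = 15
Simplified = 27:8
As a decimal: 27/8 ≈ 3.38

27:8 (3.38)


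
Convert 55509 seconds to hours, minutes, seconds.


15h 25m 9s

Hours: 55509 ÷ 3600 = 15 remainder 1509
Minutes: 1509 ÷ 60 = 25 remainder 9
Seconds: 9


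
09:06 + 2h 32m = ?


Start: 546 minutes from midnight
Add: 152 minutes
Total: 698 minutes
Hours: 698 ÷ 60 = 11 remainder 38

11:38


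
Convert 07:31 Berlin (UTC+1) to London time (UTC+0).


Time difference = UTC+0 - UTC+1 = -1 hours
New hour = (7 -1) mod 24
= 6 mod 24 = 6
Minutes unchanged → 06:31

06:31


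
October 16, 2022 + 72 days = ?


December 27, 2022

Start: October 16, 2022
Add 72 days
October 16 → November 1: 31 - 16 + 1 = 16 days (72 - 16 = 56 left)
November 1 → December 1: 30 - 1 + 1 = 30 days (56 - 30 = 26 left)
December 1 + 26 = December 27, 2022


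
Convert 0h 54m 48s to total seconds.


Hours: 0 × 3600 = 0
Minutes: 54 × 60 = 3240
Seconds: 48
Total = 0 + 3240 + 48 = 3288

3288 seconds


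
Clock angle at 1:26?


113.0°

Hour hand = 1×30 + 26×0.5 = 43.0°
Minute hand = 26×6 = 156°
Difference = |43.0 - 156| = 113.0°


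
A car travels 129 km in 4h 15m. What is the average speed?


30.4 km/h

Distance: 129 km
Time: 4h 15m = 255 min = 255/60 = 17/4 hours
Speed = 129 ÷ (17/4) = 129 × 4 / 17 = 516/17 ≈ 30.4 km/h


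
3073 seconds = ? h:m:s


0h 51m 13s

Hours: 3073 ÷ 3600 = 0 remainder 3073
Minutes: 3073 ÷ 60 = 51 remainder 13
Seconds: 13


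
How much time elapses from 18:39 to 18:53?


0h 14m

End time in minutes: 18×60 + 53 = 1133
Start time in minutes: 18×60 + 39 = 1119
Difference = 1133 - 1119 = 14 minutes
= 0 hours 14 minutes


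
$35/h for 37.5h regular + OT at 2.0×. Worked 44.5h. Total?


$1802.50

Regular: 37.5h × $35 = $1312.50
Overtime: 44.5 - 37.5 = 7.0h
OT pay: 7.0h × $35 × 2.0 = $490.00
Total = $1312.50 + $490.00 = $1802.50


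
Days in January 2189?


Month: January (month 1)
January has 31 days

31 days


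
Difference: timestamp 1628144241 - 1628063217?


Difference = 1628144241 - 1628063217 = 81024 seconds
In hours: 81024 / 3600 ≈ 22.5
In days: 81024 / 86400 ≈ 0.94

81024 seconds (22.5 hours / 0.94 days)


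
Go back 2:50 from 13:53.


11:03

Start: 833 minutes from midnight
Subtract: 170 minutes
Remaining: 833 - 170 = 663
Hours: 11, Minutes: 3


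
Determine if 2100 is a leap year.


No

Rules: divisible by 4 AND (not by 100 OR by 400)
2100 ÷ 4 = 525 exactly → divisible by 4
2100 ÷ 100 = 21 exactly → divisible by 100
2100 ÷ 400 = 5 remainder 100 → not divisible by 400
Divisible by 100 but not by 400 → not a leap year


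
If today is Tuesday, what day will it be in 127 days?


Wednesday

Start: Tuesday (index 1)
(1 + 127) mod 7
= 128 mod 7
= 2
Index 2 → Wednesday


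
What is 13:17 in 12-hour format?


Hour: 13
13 - 12 = 1 → PM

1:17 PM


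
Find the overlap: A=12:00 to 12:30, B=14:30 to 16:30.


Meeting A: 720-750 (in minutes from midnight)
Meeting B: 870-990
Overlap start = max(720, 870) = 870
Overlap end = min(750, 990) = 750
Overlap = max(0, 750 - 870) = 0 min

0 minutes


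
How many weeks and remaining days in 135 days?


19 weeks 2 days

Weeks: 135 ÷ 7 = 19 remainder 2


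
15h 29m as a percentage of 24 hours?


Total minutes: 15×60 + 29 = 929
Day = 24×60 = 1440 minutes
Fraction = 929/1440 ≈ 0.6451
As a percentage: 929/1440 × 100 ≈ 64.51%

0.6451 (64.51%)


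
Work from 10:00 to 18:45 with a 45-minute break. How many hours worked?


Total time = (18×60+45) - (10×60+0)
= 1125 - 600 = 525 min
Minus break: 525 - 45 = 480 min
= 8h 0m

8h 0m (480 minutes)


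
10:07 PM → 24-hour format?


22:07

Input: 10:07 PM
PM: 10 + 12 = 22


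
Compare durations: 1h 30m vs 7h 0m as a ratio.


Duration 1: 90 minutes
Duration 2: 420 minutes
Ratio = 90:420
GCD = 30
Simplified = 3:14
As a decimal: 3/14 ≈ 0.21

3:14 (0.21)


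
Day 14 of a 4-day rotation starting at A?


Shifts: A, B, C, D
Start: A (index 0)
Day 14: (0 + 14 - 1) mod 4
= 13 mod 4
= 1
Index 1 → shift B

Shift B


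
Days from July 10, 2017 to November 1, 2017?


From July 10, 2017 to November 1, 2017
Rest of July 2017: 31 - 10 = 21
Full months: August 31, September 30, October 31
Days into November 2017: 1
Total = 21 + 31 + 30 + 31 + 1 = 114 days

114 days


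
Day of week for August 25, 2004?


Zeller's congruence:
q=25, m=8, k=4, j=20
h = (25 + ⌊13×9/5⌋ + 4 + ⌊4/4⌋ + ⌊20/4⌋ - 2×20) mod 7
= (25 + 23 + 4 + 1 + 5 - 40) mod 7
= 18 mod 7 = 4
h=4 → Wednesday

Wednesday


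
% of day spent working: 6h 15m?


26.0%

Time: 375 minutes
Day: 1440 minutes
Percentage = (375/1440) × 100 ≈ 26.0%


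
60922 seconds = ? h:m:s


Hours: 60922 ÷ 3600 = 16 remainder 3322
Minutes: 3322 ÷ 60 = 55 remainder 22
Seconds: 22

16h 55m 22s


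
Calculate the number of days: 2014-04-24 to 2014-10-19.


From April 24, 2014 to October 19, 2014
Rest of April 2014: 30 - 24 = 6
Full months: May 31, June 30, July 31, August 31, September 30
Days into October 2014: 19
Total = 6 + 31 + 30 + 31 + 31 + 30 + 19 = 178 days

178 days


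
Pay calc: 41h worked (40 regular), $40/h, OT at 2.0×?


$1680.00

Regular: 40h × $40 = $1600.00
Overtime: 41 - 40 = 1h
OT pay: 1h × $40 × 2.0 = $80.00
Total = $1600.00 + $80.00 = $1680.00


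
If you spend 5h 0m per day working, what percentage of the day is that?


Time: 300 minutes
Day: 1440 minutes
Percentage = (300/1440) × 100 ≈ 20.8%

20.8%


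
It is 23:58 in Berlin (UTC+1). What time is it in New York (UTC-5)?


17:58

Time difference = UTC-5 - UTC+1 = -6 hours
New hour = (23 -6) mod 24
= 17 mod 24 = 17
Minutes unchanged → 17:58


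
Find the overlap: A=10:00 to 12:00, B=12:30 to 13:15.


0 minutes

Meeting A: 600-720 (in minutes from midnight)
Meeting B: 750-795
Overlap start = max(600, 750) = 750
Overlap end = min(720, 795) = 720
Overlap = max(0, 720 - 750) = 0 min


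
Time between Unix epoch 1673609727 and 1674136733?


Difference = 1674136733 - 1673609727 = 527006 seconds
In hours: 527006 / 3600 ≈ 146.4
In days: 527006 / 86400 ≈ 6.10

527006 seconds (146.4 hours / 6.10 days)


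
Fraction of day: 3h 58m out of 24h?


Total minutes: 3×60 + 58 = 238
Day = 24×60 = 1440 minutes
Fraction = 238/1440 ≈ 0.1653
As a percentage: 238/1440 × 100 ≈ 16.53%

0.1653 (16.53%)


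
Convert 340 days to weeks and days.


Weeks: 340 ÷ 7 = 48 remainder 4

48 weeks 4 days


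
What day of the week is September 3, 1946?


Zeller's congruence:
q=3, m=9, k=46, j=19
h = (3 + ⌊13×10/5⌋ + 46 + ⌊46/4⌋ + ⌊19/4⌋ - 2×19) mod 7
= (3 + 26 + 46 + 11 + 4 - 38) mod 7
= 52 mod 7 = 3
h=3 → Tuesday

Tuesday


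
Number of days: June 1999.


30 days

Month: June (month 6)
June has 30 days


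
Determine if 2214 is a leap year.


No

Rules: divisible by 4 AND (not by 100 OR by 400)
2214 ÷ 4 = 553 remainder 2 → not divisible by 4
Not divisible by 4 → not a leap year


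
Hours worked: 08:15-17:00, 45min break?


8h 0m (480 minutes)

Total time = (17×60+0) - (8×60+15)
= 1020 - 495 = 525 min
Minus break: 525 - 45 = 480 min
= 8h 0m


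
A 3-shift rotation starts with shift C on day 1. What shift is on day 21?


Shifts: A, B, C
Start: C (index 2)
Day 21: (2 + 21 - 1) mod 3
= 22 mod 3
= 1
Index 1 → shift B

Shift B


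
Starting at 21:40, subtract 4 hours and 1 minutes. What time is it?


Start: 1300 minutes from midnight
Subtract: 241 minutes
Remaining: 1300 - 241 = 1059
Hours: 17, Minutes: 39

17:39


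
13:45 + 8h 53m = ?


22:38

Start: 825 minutes from midnight
Add: 533 minutes
Total: 1358 minutes
Hours: 1358 ÷ 60 = 22 remainder 38


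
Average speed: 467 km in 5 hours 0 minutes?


Distance: 467 km
Time: 5 hours
Speed = 467 / 5 = 93.4 km/h

93.4 km/h


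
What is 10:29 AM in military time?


Input: 10:29 AM
AM hour stays: 10

10:29


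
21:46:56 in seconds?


Hours: 21 × 3600 = 75600
Minutes: 46 × 60 = 2760
Seconds: 56
Total = 75600 + 2760 + 56 = 78416

78416 seconds


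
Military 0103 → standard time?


1:03 AM

Hour: 1
1 < 12 → AM


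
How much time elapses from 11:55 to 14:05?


End time in minutes: 14×60 + 5 = 845
Start time in minutes: 11×60 + 55 = 715
Difference = 845 - 715 = 130 minutes
= 2 hours 10 minutes

2h 10m


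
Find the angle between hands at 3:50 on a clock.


Hour hand = 3×30 + 50×0.5 = 115.0°
Minute hand = 50×6 = 300°
Difference = |115.0 - 300| = 185.0°
Since > 180°: 360 - 185.0 = 175.0°

175.0°


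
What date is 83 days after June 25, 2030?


Start: June 25, 2030
Add 83 days
June 25 → July 1: 30 - 25 + 1 = 6 days (83 - 6 = 77 left)
July 1 → August 1: 31 - 1 + 1 = 31 days (77 - 31 = 46 left)
August 1 → September 1: 31 - 1 + 1 = 31 days (46 - 31 = 15 left)
September 1 + 15 = September 16, 2030

September 16, 2030


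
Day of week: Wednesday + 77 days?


Wednesday

Start: Wednesday (index 2)
(2 + 77) mod 7
= 79 mod 7
= 2
Index 2 → Wednesday


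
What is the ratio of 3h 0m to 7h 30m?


2:5 (0.40)

Duration 1: 180 minutes
Duration 2: 450 minutes
Ratio = 180:450
GCD = 90
Simplified = 2:5
As a decimal: 2/5 = 0.40


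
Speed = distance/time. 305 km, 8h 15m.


Distance: 305 km
Time: 8h 15m = 495 min = 495/60 = 33/4 hours
Speed = 305 ÷ (33/4) = 305 × 4 / 33 = 1220/33 ≈ 37.0 km/h

37.0 km/h


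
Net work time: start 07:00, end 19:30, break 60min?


11h 30m (690 minutes)

Total time = (19×60+30) - (7×60+0)
= 1170 - 420 = 750 min
Minus break: 750 - 60 = 690 min
= 11h 30m


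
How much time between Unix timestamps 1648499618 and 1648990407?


Difference = 1648990407 - 1648499618 = 490789 seconds
In hours: 490789 / 3600 ≈ 136.3
In days: 490789 / 86400 ≈ 5.68

490789 seconds (136.3 hours / 5.68 days)


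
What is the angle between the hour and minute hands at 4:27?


28.5°

Hour hand = 4×30 + 27×0.5 = 133.5°
Minute hand = 27×6 = 162°
Difference = |133.5 - 162| = 28.5°


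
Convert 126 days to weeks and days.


18 weeks 0 days

Weeks: 126 ÷ 7 = 18 remainder 0


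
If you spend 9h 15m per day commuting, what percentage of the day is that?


38.5%

Time: 555 minutes
Day: 1440 minutes
Percentage = (555/1440) × 100 ≈ 38.5%


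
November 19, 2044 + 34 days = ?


Start: November 19, 2044
Add 34 days
November 19 → December 1: 30 - 19 + 1 = 12 days (34 - 12 = 22 left)
December 1 + 22 = December 23, 2044

December 23, 2044


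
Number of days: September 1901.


30 days

Month: September (month 9)
September has 30 days


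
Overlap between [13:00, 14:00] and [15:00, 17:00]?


Meeting A: 780-840 (in minutes from midnight)
Meeting B: 900-1020
Overlap start = max(780, 900) = 900
Overlap end = min(840, 1020) = 840
Overlap = max(0, 840 - 900) = 0 min

0 minutes


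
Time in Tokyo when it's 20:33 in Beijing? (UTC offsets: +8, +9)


21:33

Time difference = UTC+9 - UTC+8 = +1 hours
New hour = (20 + 1) mod 24
= 21 mod 24 = 21
Minutes unchanged → 21:33


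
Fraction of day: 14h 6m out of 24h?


Total minutes: 14×60 + 6 = 846
Day = 24×60 = 1440 minutes
Fraction = 846/1440 = 0.5875
As a percentage: 846/1440 × 100 = 58.75%

0.5875 (58.75%)


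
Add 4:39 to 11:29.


16:08

Start: 689 minutes from midnight
Add: 279 minutes
Total: 968 minutes
Hours: 968 ÷ 60 = 16 remainder 8


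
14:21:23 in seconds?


51683 seconds

Hours: 14 × 3600 = 50400
Minutes: 21 × 60 = 1260
Seconds: 23
Total = 50400 + 1260 + 23 = 51683


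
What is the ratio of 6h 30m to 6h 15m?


Duration 1: 390 minutes
Duration 2: 375 minutes
Ratio = 390:375
GCD = 15
Simplified = 26:25
As a decimal: 26/25 = 1.04

26:25 (1.04)


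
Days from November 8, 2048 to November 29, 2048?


21 days

From November 8, 2048 to November 29, 2048
Same month: 29 - 8 = 21 days


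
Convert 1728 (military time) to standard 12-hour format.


5:28 PM

Hour: 17
17 - 12 = 5 → PM


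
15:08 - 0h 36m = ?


14:32

Start: 908 minutes from midnight
Subtract: 36 minutes
Remaining: 908 - 36 = 872
Hours: 14, Minutes: 32


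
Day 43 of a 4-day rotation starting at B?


Shifts: A, B, C, D
Start: B (index 1)
Day 43: (1 + 43 - 1) mod 4
= 43 mod 4
= 3
Index 3 → shift D

Shift D


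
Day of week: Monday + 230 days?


Start: Monday (index 0)
(0 + 230) mod 7
= 230 mod 7
= 6
Index 6 → Sunday

Sunday


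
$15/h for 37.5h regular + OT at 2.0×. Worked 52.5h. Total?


Regular: 37.5h × $15 = $562.50
Overtime: 52.5 - 37.5 = 15.0h
OT pay: 15.0h × $15 × 2.0 = $450.00
Total = $562.50 + $450.00 = $1012.50

$1012.50


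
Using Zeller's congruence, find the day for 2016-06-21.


Tuesday

Zeller's congruence:
q=21, m=6, k=16, j=20
h = (21 + ⌊13×7/5⌋ + 16 + ⌊16/4⌋ + ⌊20/4⌋ - 2×20) mod 7
= (21 + 18 + 16 + 4 + 5 - 40) mod 7
= 24 mod 7 = 3
h=3 → Tuesday


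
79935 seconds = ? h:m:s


Hours: 79935 ÷ 3600 = 22 remainder 735
Minutes: 735 ÷ 60 = 12 remainder 15
Seconds: 15

22h 12m 15s


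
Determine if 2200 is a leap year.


No

Rules: divisible by 4 AND (not by 100 OR by 400)
2200 ÷ 4 = 550 exactly → divisible by 4
2200 ÷ 100 = 22 exactly → divisible by 100
2200 ÷ 400 = 5 remainder 200 → not divisible by 400
Divisible by 100 but not by 400 → not a leap year


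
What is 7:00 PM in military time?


19:00

Input: 7:00 PM
PM: 7 + 12 = 19


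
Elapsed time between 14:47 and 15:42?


0h 55m

End time in minutes: 15×60 + 42 = 942
Start time in minutes: 14×60 + 47 = 887
Difference = 942 - 887 = 55 minutes
= 0 hours 55 minutes


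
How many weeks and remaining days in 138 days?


Weeks: 138 ÷ 7 = 19 remainder 5

19 weeks 5 days


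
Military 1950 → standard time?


7:50 PM

Hour: 19
19 - 12 = 7 → PM


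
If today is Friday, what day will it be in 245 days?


Start: Friday (index 4)
(4 + 245) mod 7
= 249 mod 7
= 4
Index 4 → Friday

Friday


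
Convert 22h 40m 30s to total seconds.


81630 seconds

Hours: 22 × 3600 = 79200
Minutes: 40 × 60 = 2400
Seconds: 30
Total = 79200 + 2400 + 30 = 81630


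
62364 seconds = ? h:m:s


17h 19m 24s

Hours: 62364 ÷ 3600 = 17 remainder 1164
Minutes: 1164 ÷ 60 = 19 remainder 24
Seconds: 24


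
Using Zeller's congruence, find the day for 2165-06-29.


Zeller's congruence:
q=29, m=6, k=65, j=21
h = (29 + ⌊13×7/5⌋ + 65 + ⌊65/4⌋ + ⌊21/4⌋ - 2×21) mod 7
= (29 + 18 + 65 + 16 + 5 - 42) mod 7
= 91 mod 7 = 0
h=0 → Saturday

Saturday


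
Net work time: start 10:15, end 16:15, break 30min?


Total time = (16×60+15) - (10×60+15)
= 975 - 615 = 360 min
Minus break: 360 - 30 = 330 min
= 5h 30m

5h 30m (330 minutes)


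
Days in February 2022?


Month: February (month 2)
February: 28 or 29 (leap year)
2022 leap year? No

28 days


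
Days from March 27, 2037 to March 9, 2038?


From March 27, 2037 to March 9, 2038
Rest of March 2037: 31 - 27 = 4
Full months: April 30, May 31, June 30, July 31, August 31, September 30, October 31, November 30, December 31, January 31, February 2038 28
Days into March 2038: 9
Total = 4 + 30 + 31 + 30 + 31 + 31 + 30 + 31 + 30 + 31 + 31 + 28 + 9 = 347 days

347 days


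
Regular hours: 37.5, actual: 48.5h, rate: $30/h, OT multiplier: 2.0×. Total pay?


Regular: 37.5h × $30 = $1125.00
Overtime: 48.5 - 37.5 = 11.0h
OT pay: 11.0h × $30 × 2.0 = $660.00
Total = $1125.00 + $660.00 = $1785.00

$1785.00


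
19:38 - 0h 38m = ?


Start: 1178 minutes from midnight
Subtract: 38 minutes
Remaining: 1178 - 38 = 1140
Hours: 19, Minutes: 0

19:00


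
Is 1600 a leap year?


Yes

Rules: divisible by 4 AND (not by 100 OR by 400)
1600 ÷ 4 = 400 exactly → divisible by 4
1600 ÷ 100 = 16 exactly → divisible by 100
1600 ÷ 400 = 4 exactly → divisible by 400
Divisible by 400 → leap year


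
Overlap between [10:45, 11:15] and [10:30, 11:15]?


30 minutes

Meeting A: 645-675 (in minutes from midnight)
Meeting B: 630-675
Overlap start = max(645, 630) = 645
Overlap end = min(675, 675) = 675
Overlap = max(0, 675 - 645) = 30 min


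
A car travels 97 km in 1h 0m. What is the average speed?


Distance: 97 km
Time: 1 hours
Speed = 97 / 1 = 97.0 km/h

97.0 km/h


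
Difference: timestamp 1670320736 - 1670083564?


Difference = 1670320736 - 1670083564 = 237172 seconds
In hours: 237172 / 3600 ≈ 65.9
In days: 237172 / 86400 ≈ 2.75

237172 seconds (65.9 hours / 2.75 days)


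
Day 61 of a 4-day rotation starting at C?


Shifts: A, B, C, D
Start: C (index 2)
Day 61: (2 + 61 - 1) mod 4
= 62 mod 4
= 2
Index 2 → shift C

Shift C


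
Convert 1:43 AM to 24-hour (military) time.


01:43

Input: 1:43 AM
AM hour stays: 1


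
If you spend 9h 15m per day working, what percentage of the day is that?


Time: 555 minutes
Day: 1440 minutes
Percentage = (555/1440) × 100 ≈ 38.5%

38.5%


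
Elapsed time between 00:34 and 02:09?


1h 35m

End time in minutes: 2×60 + 9 = 129
Start time in minutes: 0×60 + 34 = 34
Difference = 129 - 34 = 95 minutes
= 1 hours 35 minutes


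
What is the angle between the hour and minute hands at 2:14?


Hour hand = 2×30 + 14×0.5 = 67.0°
Minute hand = 14×6 = 84°
Difference = |67.0 - 84| = 17.0°

17.0°


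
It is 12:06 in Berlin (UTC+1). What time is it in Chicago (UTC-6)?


05:06

Time difference = UTC-6 - UTC+1 = -7 hours
New hour = (12 -7) mod 24
= 5 mod 24 = 5
Minutes unchanged → 05:06


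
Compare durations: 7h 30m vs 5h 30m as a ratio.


Duration 1: 450 minutes
Duration 2: 330 minutes
Ratio = 450:330
GCD = 30
Simplified = 15:11
As a decimal: 15/11 ≈ 1.36

15:11 (1.36)


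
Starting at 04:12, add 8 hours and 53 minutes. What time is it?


13:05

Start: 252 minutes from midnight
Add: 533 minutes
Total: 785 minutes
Hours: 785 ÷ 60 = 13 remainder 5


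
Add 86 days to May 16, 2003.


August 10, 2003

Start: May 16, 2003
Add 86 days
May 16 → June 1: 31 - 16 + 1 = 16 days (86 - 16 = 70 left)
June 1 → July 1: 30 - 1 + 1 = 30 days (70 - 30 = 40 left)
July 1 → August 1: 31 - 1 + 1 = 31 days (40 - 31 = 9 left)
August 1 + 9 = August 10, 2003


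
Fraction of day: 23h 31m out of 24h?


Total minutes: 23×60 + 31 = 1411
Day = 24×60 = 1440 minutes
Fraction = 1411/1440 ≈ 0.9799
As a percentage: 1411/1440 × 100 ≈ 97.99%

0.9799 (97.99%)


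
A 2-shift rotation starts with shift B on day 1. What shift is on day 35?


Shift B

Shifts: A, B
Start: B (index 1)
Day 35: (1 + 35 - 1) mod 2
= 35 mod 2
= 1
Index 1 → shift B


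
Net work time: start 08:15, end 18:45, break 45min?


Total time = (18×60+45) - (8×60+15)
= 1125 - 495 = 630 min
Minus break: 630 - 45 = 585 min
= 9h 45m

9h 45m (585 minutes)


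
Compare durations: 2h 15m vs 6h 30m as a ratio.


9:26 (0.35)

Duration 1: 135 minutes
Duration 2: 390 minutes
Ratio = 135:390
GCD = 15
Simplified = 9:26
As a decimal: 9/26 ≈ 0.35


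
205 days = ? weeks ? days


29 weeks 2 days

Weeks: 205 ÷ 7 = 29 remainder 2


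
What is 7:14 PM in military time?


19:14

Input: 7:14 PM
PM: 7 + 12 = 19


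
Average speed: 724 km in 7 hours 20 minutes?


98.7 km/h

Distance: 724 km
Time: 7h 20m = 440 min = 440/60 = 22/3 hours
Speed = 724 ÷ (22/3) = 724 × 3 / 22 = 2172/22 ≈ 98.7 km/h


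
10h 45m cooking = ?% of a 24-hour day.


Time: 645 minutes
Day: 1440 minutes
Percentage = (645/1440) × 100 ≈ 44.8%

44.8%


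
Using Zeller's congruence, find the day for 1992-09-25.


Friday

Zeller's congruence:
q=25, m=9, k=92, j=19
h = (25 + ⌊13×10/5⌋ + 92 + ⌊92/4⌋ + ⌊19/4⌋ - 2×19) mod 7
= (25 + 26 + 92 + 23 + 4 - 38) mod 7
= 132 mod 7 = 6
h=6 → Friday


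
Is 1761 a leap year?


No

Rules: divisible by 4 AND (not by 100 OR by 400)
1761 ÷ 4 = 440 remainder 1 → not divisible by 4
Not divisible by 4 → not a leap year


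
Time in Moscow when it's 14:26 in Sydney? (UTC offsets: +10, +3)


Time difference = UTC+3 - UTC+10 = -7 hours
New hour = (14 -7) mod 24
= 7 mod 24 = 7
Minutes unchanged → 07:26

07:26


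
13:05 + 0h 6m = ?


Start: 785 minutes from midnight
Add: 6 minutes
Total: 791 minutes
Hours: 791 ÷ 60 = 13 remainder 11

13:11


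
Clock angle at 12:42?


Hour hand (12 ≡ 0 on the dial): 0×30 + 42×0.5 = 21.0°
Minute hand = 42×6 = 252°
Difference = |21.0 - 252| = 231.0°
Since > 180°: 360 - 231.0 = 129.0°

129.0°


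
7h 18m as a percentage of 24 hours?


0.3042 (30.42%)

Total minutes: 7×60 + 18 = 438
Day = 24×60 = 1440 minutes
Fraction = 438/1440 ≈ 0.3042
As a percentage: 438/1440 × 100 ≈ 30.42%


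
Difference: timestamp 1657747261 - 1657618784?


Difference = 1657747261 - 1657618784 = 128477 seconds
In hours: 128477 / 3600 ≈ 35.7
In days: 128477 / 86400 ≈ 1.49

128477 seconds (35.7 hours / 1.49 days)


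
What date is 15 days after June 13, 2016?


Start: June 13, 2016
Add 15 days
June 13 + 15 = June 28, 2016

June 28, 2016


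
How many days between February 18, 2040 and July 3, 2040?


From February 18, 2040 to July 3, 2040
Rest of February 2040: 29 - 18 = 11
Full months: March 31, April 30, May 31, June 30
Days into July 2040: 3
Total = 11 + 31 + 30 + 31 + 30 + 3 = 136 days

136 days


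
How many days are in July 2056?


31 days

Month: July (month 7)
July has 31 days


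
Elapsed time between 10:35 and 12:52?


2h 17m

End time in minutes: 12×60 + 52 = 772
Start time in minutes: 10×60 + 35 = 635
Difference = 772 - 635 = 137 minutes
= 2 hours 17 minutes


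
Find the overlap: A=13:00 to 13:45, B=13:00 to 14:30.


45 minutes

Meeting A: 780-825 (in minutes from midnight)
Meeting B: 780-870
Overlap start = max(780, 780) = 780
Overlap end = min(825, 870) = 825
Overlap = max(0, 825 - 780) = 45 min


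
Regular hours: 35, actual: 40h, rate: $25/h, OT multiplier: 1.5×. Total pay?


$1062.50

Regular: 35h × $25 = $875.00
Overtime: 40 - 35 = 5h
OT pay: 5h × $25 × 1.5 = $187.50
Total = $875.00 + $187.50 = $1062.50


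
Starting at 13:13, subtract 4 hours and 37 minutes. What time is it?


Start: 793 minutes from midnight
Subtract: 277 minutes
Remaining: 793 - 277 = 516
Hours: 8, Minutes: 36

08:36


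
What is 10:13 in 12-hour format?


10:13 AM

Hour: 10
10 < 12 → AM


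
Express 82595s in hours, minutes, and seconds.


22h 56m 35s

Hours: 82595 ÷ 3600 = 22 remainder 3395
Minutes: 3395 ÷ 60 = 56 remainder 35
Seconds: 35


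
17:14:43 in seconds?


62083 seconds

Hours: 17 × 3600 = 61200
Minutes: 14 × 60 = 840
Seconds: 43
Total = 61200 + 840 + 43 = 62083


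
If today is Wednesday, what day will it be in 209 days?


Start: Wednesday (index 2)
(2 + 209) mod 7
= 211 mod 7
= 1
Index 1 → Tuesday

Tuesday


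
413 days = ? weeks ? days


Weeks: 413 ÷ 7 = 59 remainder 0

59 weeks 0 days


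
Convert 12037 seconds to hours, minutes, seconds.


Hours: 12037 ÷ 3600 = 3 remainder 1237
Minutes: 1237 ÷ 60 = 20 remainder 37
Seconds: 37

3h 20m 37s


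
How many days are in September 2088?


Month: September (month 9)
September has 30 days

30 days


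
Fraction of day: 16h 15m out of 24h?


0.6771 (67.71%)

Total minutes: 16×60 + 15 = 975
Day = 24×60 = 1440 minutes
Fraction = 975/1440 ≈ 0.6771
As a percentage: 975/1440 × 100 ≈ 67.71%


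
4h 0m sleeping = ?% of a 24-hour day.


Time: 240 minutes
Day: 1440 minutes
Percentage = (240/1440) × 100 ≈ 16.7%

16.7%


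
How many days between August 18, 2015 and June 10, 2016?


From August 18, 2015 to June 10, 2016
Rest of August 2015: 31 - 18 = 13
Full months: September 30, October 31, November 30, December 31, January 31, February 2016 29, March 31, April 30, May 31
Days into June 2016: 10
Total = 13 + 30 + 31 + 30 + 31 + 31 + 29 + 31 + 30 + 31 + 10 = 297 days

297 days


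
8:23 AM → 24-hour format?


08:23

Input: 8:23 AM
AM hour stays: 8


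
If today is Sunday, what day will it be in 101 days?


Wednesday

Start: Sunday (index 6)
(6 + 101) mod 7
= 107 mod 7
= 2
Index 2 → Wednesday


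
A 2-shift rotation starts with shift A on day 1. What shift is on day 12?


Shift B

Shifts: A, B
Start: A (index 0)
Day 12: (0 + 12 - 1) mod 2
= 11 mod 2
= 1
Index 1 → shift B


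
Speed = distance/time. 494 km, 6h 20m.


Distance: 494 km
Time: 6h 20m = 380 min = 380/60 = 19/3 hours
Speed = 494 ÷ (19/3) = 494 × 3 / 19 = 1482/19 = 78.0 km/h

78.0 km/h


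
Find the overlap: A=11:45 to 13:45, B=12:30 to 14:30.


Meeting A: 705-825 (in minutes from midnight)
Meeting B: 750-870
Overlap start = max(705, 750) = 750
Overlap end = min(825, 870) = 825
Overlap = max(0, 825 - 750) = 75 min

75 minutes


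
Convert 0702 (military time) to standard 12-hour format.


7:02 AM

Hour: 7
7 < 12 → AM


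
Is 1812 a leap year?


Yes

Rules: divisible by 4 AND (not by 100 OR by 400)
1812 ÷ 4 = 453 exactly → divisible by 4
1812 ÷ 100 = 18 remainder 12 → not divisible by 100
Divisible by 4 but not by 100 → leap year


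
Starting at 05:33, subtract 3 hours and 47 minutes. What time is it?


01:46

Start: 333 minutes from midnight
Subtract: 227 minutes
Remaining: 333 - 227 = 106
Hours: 1, Minutes: 46


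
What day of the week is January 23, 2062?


Monday

Zeller's congruence:
q=23, m=13, k=61, j=20
h = (23 + ⌊13×14/5⌋ + 61 + ⌊61/4⌋ + ⌊20/4⌋ - 2×20) mod 7
= (23 + 36 + 61 + 15 + 5 - 40) mod 7
= 100 mod 7 = 2
h=2 → Monday


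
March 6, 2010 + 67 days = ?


Start: March 6, 2010
Add 67 days
March 6 → April 1: 31 - 6 + 1 = 26 days (67 - 26 = 41 left)
April 1 → May 1: 30 - 1 + 1 = 30 days (41 - 30 = 11 left)
May 1 + 11 = May 12, 2010

May 12, 2010


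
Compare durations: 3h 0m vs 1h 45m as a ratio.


12:7 (1.71)

Duration 1: 180 minutes
Duration 2: 105 minutes
Ratio = 180:105
GCD = 15
Simplified = 12:7
As a decimal: 12/7 ≈ 1.71


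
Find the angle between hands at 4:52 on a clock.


Hour hand = 4×30 + 52×0.5 = 146.0°
Minute hand = 52×6 = 312°
Difference = |146.0 - 312| = 166.0°

166.0°


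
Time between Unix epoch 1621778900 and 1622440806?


Difference = 1622440806 - 1621778900 = 661906 seconds
In hours: 661906 / 3600 ≈ 183.9
In days: 661906 / 86400 ≈ 7.66

661906 seconds (183.9 hours / 7.66 days)


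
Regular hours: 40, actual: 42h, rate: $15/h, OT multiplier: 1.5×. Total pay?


$645.00

Regular: 40h × $15 = $600.00
Overtime: 42 - 40 = 2h
OT pay: 2h × $15 × 1.5 = $45.00
Total = $600.00 + $45.00 = $645.00


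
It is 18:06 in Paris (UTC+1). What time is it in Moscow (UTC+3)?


Time difference = UTC+3 - UTC+1 = +2 hours
New hour = (18 + 2) mod 24
= 20 mod 24 = 20
Minutes unchanged → 20:06

20:06


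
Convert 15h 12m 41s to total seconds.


Hours: 15 × 3600 = 54000
Minutes: 12 × 60 = 720
Seconds: 41
Total = 54000 + 720 + 41 = 54761

54761 seconds


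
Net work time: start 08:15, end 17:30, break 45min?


Total time = (17×60+30) - (8×60+15)
= 1050 - 495 = 555 min
Minus break: 555 - 45 = 510 min
= 8h 30m

8h 30m (510 minutes)


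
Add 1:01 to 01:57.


02:58

Start: 117 minutes from midnight
Add: 61 minutes
Total: 178 minutes
Hours: 178 ÷ 60 = 2 remainder 58


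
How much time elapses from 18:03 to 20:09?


2h 6m

End time in minutes: 20×60 + 9 = 1209
Start time in minutes: 18×60 + 3 = 1083
Difference = 1209 - 1083 = 126 minutes
= 2 hours 6 minutes


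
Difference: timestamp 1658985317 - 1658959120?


26197 seconds (7.3 hours / 0.30 days)

Difference = 1658985317 - 1658959120 = 26197 seconds
In hours: 26197 / 3600 ≈ 7.3
In days: 26197 / 86400 ≈ 0.30


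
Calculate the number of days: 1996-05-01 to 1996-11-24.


207 days

From May 1, 1996 to November 24, 1996
Rest of May 1996: 31 - 1 = 30
Full months: June 30, July 31, August 31, September 30, October 31
Days into November 1996: 24
Total = 30 + 30 + 31 + 31 + 30 + 31 + 24 = 207 days


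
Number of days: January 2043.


Month: January (month 1)
January has 31 days

31 days


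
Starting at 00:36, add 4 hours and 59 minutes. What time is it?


05:35

Start: 36 minutes from midnight
Add: 299 minutes
Total: 335 minutes
Hours: 335 ÷ 60 = 5 remainder 35


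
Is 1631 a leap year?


No

Rules: divisible by 4 AND (not by 100 OR by 400)
1631 ÷ 4 = 407 remainder 3 → not divisible by 4
Not divisible by 4 → not a leap year


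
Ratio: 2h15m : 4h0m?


9:16 (0.56)

Duration 1: 135 minutes
Duration 2: 240 minutes
Ratio = 135:240
GCD = 15
Simplified = 9:16
As a decimal: 9/16 ≈ 0.56


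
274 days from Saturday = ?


Start: Saturday (index 5)
(5 + 274) mod 7
= 279 mod 7
= 6
Index 6 → Sunday

Sunday


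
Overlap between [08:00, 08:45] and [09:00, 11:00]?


0 minutes

Meeting A: 480-525 (in minutes from midnight)
Meeting B: 540-660
Overlap start = max(480, 540) = 540
Overlap end = min(525, 660) = 525
Overlap = max(0, 525 - 540) = 0 min


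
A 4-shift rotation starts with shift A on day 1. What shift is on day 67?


Shifts: A, B, C, D
Start: A (index 0)
Day 67: (0 + 67 - 1) mod 4
= 66 mod 4
= 2
Index 2 → shift C

Shift C


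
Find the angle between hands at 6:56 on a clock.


Hour hand = 6×30 + 56×0.5 = 208.0°
Minute hand = 56×6 = 336°
Difference = |208.0 - 336| = 128.0°

128.0°


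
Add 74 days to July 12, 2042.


September 24, 2042

Start: July 12, 2042
Add 74 days
July 12 → August 1: 31 - 12 + 1 = 20 days (74 - 20 = 54 left)
August 1 → September 1: 31 - 1 + 1 = 31 days (54 - 31 = 23 left)
September 1 + 23 = September 24, 2042


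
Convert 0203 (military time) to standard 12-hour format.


Hour: 2
2 < 12 → AM

2:03 AM


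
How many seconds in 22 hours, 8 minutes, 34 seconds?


79714 seconds

Hours: 22 × 3600 = 79200
Minutes: 8 × 60 = 480
Seconds: 34
Total = 79200 + 480 + 34 = 79714


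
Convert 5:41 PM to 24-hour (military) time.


Input: 5:41 PM
PM: 5 + 12 = 17

17:41


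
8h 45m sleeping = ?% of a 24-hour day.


36.5%

Time: 525 minutes
Day: 1440 minutes
Percentage = (525/1440) × 100 ≈ 36.5%


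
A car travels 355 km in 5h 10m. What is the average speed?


Distance: 355 km
Time: 5h 10m = 310 min = 310/60 = 31/6 hours
Speed = 355 ÷ (31/6) = 355 × 6 / 31 = 2130/31 ≈ 68.7 km/h

68.7 km/h


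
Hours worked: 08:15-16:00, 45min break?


7h 0m (420 minutes)

Total time = (16×60+0) - (8×60+15)
= 960 - 495 = 465 min
Minus break: 465 - 45 = 420 min
= 7h 0m


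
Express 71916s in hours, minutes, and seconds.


Hours: 71916 ÷ 3600 = 19 remainder 3516
Minutes: 3516 ÷ 60 = 58 remainder 36
Seconds: 36

19h 58m 36s


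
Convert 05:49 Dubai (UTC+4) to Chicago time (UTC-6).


Time difference = UTC-6 - UTC+4 = -10 hours
New hour = (5 -10) mod 24
= -5 mod 24 = 19
Minutes unchanged → 19:49; -5 < 0 → previous day

19:49 (previous day)


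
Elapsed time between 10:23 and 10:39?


0h 16m

End time in minutes: 10×60 + 39 = 639
Start time in minutes: 10×60 + 23 = 623
Difference = 639 - 623 = 16 minutes
= 0 hours 16 minutes


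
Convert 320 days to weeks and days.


Weeks: 320 ÷ 7 = 45 remainder 5

45 weeks 5 days


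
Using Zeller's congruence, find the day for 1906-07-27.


Zeller's congruence:
q=27, m=7, k=6, j=19
h = (27 + ⌊13×8/5⌋ + 6 + ⌊6/4⌋ + ⌊19/4⌋ - 2×19) mod 7
= (27 + 20 + 6 + 1 + 4 - 38) mod 7
= 20 mod 7 = 6
h=6 → Friday

Friday


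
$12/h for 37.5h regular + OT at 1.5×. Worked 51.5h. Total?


$702.00

Regular: 37.5h × $12 = $450.00
Overtime: 51.5 - 37.5 = 14.0h
OT pay: 14.0h × $12 × 1.5 = $252.00
Total = $450.00 + $252.00 = $702.00


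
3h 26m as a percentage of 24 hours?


0.1431 (14.31%)

Total minutes: 3×60 + 26 = 206
Day = 24×60 = 1440 minutes
Fraction = 206/1440 ≈ 0.1431
As a percentage: 206/1440 × 100 ≈ 14.31%


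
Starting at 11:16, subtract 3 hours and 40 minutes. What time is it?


07:36

Start: 676 minutes from midnight
Subtract: 220 minutes
Remaining: 676 - 220 = 456
Hours: 7, Minutes: 36


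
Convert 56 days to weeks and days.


Weeks: 56 ÷ 7 = 8 remainder 0

8 weeks 0 days


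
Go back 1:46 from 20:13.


18:27

Start: 1213 minutes from midnight
Subtract: 106 minutes
Remaining: 1213 - 106 = 1107
Hours: 18, Minutes: 27


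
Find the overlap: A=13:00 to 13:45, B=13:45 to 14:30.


Meeting A: 780-825 (in minutes from midnight)
Meeting B: 825-870
Overlap start = max(780, 825) = 825
Overlap end = min(825, 870) = 825
Overlap = max(0, 825 - 825) = 0 min

0 minutes


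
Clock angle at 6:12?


114.0°

Hour hand = 6×30 + 12×0.5 = 186.0°
Minute hand = 12×6 = 72°
Difference = |186.0 - 72| = 114.0°


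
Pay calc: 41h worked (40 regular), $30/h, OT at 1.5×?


Regular: 40h × $30 = $1200.00
Overtime: 41 - 40 = 1h
OT pay: 1h × $30 × 1.5 = $45.00
Total = $1200.00 + $45.00 = $1245.00

$1245.00


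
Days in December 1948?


Month: December (month 12)
December has 31 days

31 days


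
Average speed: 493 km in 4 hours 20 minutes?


113.8 km/h

Distance: 493 km
Time: 4h 20m = 260 min = 260/60 = 13/3 hours
Speed = 493 ÷ (13/3) = 493 × 3 / 13 = 1479/13 ≈ 113.8 km/h


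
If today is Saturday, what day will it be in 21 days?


Saturday

Start: Saturday (index 5)
(5 + 21) mod 7
= 26 mod 7
= 5
Index 5 → Saturday


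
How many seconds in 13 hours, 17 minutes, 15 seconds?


Hours: 13 × 3600 = 46800
Minutes: 17 × 60 = 1020
Seconds: 15
Total = 46800 + 1020 + 15 = 47835

47835 seconds


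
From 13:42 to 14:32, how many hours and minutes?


0h 50m

End time in minutes: 14×60 + 32 = 872
Start time in minutes: 13×60 + 42 = 822
Difference = 872 - 822 = 50 minutes
= 0 hours 50 minutes


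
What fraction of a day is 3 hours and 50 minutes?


Total minutes: 3×60 + 50 = 230
Day = 24×60 = 1440 minutes
Fraction = 230/1440 ≈ 0.1597
As a percentage: 230/1440 × 100 ≈ 15.97%

0.1597 (15.97%)


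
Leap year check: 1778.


Rules: divisible by 4 AND (not by 100 OR by 400)
1778 ÷ 4 = 444 remainder 2 → not divisible by 4
Not divisible by 4 → not a leap year

No


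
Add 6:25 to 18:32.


00:57 (next day)

Start: 1112 minutes from midnight
Add: 385 minutes
Total: 1497 minutes
Hours: 1497 ÷ 60 = 24 remainder 57
24 ≥ 24 → 24 - 24 = 0 (next day)
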